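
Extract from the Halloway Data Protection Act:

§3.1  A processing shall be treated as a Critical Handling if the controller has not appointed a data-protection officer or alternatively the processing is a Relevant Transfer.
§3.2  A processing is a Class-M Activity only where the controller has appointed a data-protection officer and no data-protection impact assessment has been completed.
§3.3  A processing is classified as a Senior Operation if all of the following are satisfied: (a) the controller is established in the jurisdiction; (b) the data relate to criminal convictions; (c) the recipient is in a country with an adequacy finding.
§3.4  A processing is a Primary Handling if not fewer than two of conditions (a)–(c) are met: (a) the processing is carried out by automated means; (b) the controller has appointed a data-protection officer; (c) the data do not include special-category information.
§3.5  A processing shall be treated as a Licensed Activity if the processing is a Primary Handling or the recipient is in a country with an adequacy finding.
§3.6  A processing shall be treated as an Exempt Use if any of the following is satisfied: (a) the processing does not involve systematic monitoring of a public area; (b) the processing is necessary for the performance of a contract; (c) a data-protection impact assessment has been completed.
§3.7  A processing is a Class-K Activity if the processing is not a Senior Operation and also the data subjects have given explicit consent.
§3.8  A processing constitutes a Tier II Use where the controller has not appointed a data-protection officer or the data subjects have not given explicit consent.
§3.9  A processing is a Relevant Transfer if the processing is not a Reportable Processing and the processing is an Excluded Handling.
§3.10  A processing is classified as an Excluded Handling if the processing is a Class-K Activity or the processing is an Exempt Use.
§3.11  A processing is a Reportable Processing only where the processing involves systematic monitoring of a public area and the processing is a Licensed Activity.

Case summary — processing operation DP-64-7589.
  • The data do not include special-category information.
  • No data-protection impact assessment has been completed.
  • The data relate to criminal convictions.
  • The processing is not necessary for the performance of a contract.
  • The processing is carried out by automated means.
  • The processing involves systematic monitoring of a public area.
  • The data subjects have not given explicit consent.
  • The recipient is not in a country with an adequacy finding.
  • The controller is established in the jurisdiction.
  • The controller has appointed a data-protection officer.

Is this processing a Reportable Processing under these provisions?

Yes

§3.4 — Primary Handling: the processing is carried out by automated means? yes; the controller has appointed a data-protection officer? yes; the data do not include special-category information? yes — 3 of 3 hold (need ≥2) → satisfied.
§3.5 — Licensed Activity: [Primary Handling (§3.4)? yes] OR [the recipient is in a country with an adequacy finding? no] → satisfied.
§3.11 — Reportable Processing: [the processing involves systematic monitoring of a public area? yes] AND [Licensed Activity (§3.5)? yes] → satisfied.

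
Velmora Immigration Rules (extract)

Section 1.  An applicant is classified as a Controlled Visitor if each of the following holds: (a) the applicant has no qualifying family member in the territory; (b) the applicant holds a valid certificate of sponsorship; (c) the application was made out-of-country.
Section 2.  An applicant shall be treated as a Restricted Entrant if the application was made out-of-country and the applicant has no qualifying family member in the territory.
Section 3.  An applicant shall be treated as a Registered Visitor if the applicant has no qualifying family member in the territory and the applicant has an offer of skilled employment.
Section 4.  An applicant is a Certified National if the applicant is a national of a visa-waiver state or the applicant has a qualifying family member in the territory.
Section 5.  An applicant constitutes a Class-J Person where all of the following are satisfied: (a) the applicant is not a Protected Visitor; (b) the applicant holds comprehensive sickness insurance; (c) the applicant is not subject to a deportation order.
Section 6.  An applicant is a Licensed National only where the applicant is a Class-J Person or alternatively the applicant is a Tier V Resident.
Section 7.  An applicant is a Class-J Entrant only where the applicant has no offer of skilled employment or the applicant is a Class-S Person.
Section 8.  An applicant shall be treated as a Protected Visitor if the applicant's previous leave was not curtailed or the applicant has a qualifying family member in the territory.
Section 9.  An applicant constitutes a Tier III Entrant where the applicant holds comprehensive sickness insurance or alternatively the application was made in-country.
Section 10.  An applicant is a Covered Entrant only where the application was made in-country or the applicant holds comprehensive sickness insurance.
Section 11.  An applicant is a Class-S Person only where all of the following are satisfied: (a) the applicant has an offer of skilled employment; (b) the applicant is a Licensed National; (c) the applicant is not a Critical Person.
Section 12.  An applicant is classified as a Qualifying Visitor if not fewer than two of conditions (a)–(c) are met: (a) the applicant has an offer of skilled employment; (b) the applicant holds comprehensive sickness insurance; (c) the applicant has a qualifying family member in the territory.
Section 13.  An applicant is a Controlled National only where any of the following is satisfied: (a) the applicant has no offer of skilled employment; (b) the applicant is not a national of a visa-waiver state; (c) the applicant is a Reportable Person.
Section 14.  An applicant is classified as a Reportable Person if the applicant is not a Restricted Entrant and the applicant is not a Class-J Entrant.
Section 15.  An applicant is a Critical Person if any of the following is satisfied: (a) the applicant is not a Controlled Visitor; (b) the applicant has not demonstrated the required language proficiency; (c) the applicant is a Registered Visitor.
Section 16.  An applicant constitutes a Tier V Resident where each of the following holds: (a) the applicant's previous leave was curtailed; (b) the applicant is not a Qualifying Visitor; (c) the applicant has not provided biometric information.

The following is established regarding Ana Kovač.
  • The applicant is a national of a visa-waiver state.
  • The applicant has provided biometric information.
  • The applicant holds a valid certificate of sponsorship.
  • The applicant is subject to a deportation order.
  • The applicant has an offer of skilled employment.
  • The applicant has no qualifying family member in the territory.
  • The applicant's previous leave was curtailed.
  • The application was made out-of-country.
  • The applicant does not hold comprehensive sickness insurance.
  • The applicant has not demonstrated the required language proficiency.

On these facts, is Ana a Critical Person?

section 1 — Controlled Visitor: [the applicant has no qualifying family member in the territory? yes] AND [the applicant holds a valid certificate of sponsorship? yes] AND [the application was made out-of-country? yes] → satisfied.
section 3 — Registered Visitor: [the applicant has no qualifying family member in the territory? yes] AND [the applicant has an offer of skilled employment? yes] → satisfied.
section 15 — Critical Person: [not a Controlled Visitor (section 1)? no] OR [the applicant has not demonstrated the required language proficiency? yes] OR [Registered Visitor (section 3)? yes] → satisfied.

Yes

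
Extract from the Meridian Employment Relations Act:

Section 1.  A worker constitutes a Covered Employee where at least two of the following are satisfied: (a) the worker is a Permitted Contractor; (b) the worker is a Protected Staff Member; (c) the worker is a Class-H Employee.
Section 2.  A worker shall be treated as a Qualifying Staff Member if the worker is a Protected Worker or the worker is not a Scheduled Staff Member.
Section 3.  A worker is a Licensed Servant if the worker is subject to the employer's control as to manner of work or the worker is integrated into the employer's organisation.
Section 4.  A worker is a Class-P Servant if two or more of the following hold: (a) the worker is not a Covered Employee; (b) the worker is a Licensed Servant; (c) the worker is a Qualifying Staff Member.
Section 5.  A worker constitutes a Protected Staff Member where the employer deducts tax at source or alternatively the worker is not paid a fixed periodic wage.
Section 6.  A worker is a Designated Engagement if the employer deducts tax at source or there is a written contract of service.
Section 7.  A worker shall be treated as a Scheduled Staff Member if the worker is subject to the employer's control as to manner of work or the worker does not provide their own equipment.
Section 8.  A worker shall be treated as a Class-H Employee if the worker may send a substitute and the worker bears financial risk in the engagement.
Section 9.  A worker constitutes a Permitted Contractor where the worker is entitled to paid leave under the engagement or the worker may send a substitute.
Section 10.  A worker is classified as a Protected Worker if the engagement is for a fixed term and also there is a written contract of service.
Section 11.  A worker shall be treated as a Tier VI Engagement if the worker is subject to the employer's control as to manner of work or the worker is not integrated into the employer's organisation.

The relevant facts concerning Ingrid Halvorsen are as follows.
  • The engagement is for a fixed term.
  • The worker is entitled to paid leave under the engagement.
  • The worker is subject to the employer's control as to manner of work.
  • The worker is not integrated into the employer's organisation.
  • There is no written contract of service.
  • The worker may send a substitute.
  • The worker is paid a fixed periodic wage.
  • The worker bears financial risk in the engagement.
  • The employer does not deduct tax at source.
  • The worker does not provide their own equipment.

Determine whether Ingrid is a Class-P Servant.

Under section 9: the worker is entitled to paid leave under the engagement? yes; or the worker may send a substitute? yes. So the worker is a Permitted Contractor.
Under section 5: the employer deducts tax at source? no; or the worker is not paid a fixed periodic wage? no. So the worker is not a Protected Staff Member.
Under section 8: the worker may send a substitute? yes; and the worker bears financial risk in the engagement? yes. So the worker is a Class-H Employee.
Under section 1: Permitted Contractor (section 9)? yes; Protected Staff Member (section 5)? no; Class-H Employee (section 8)? yes — 2 of 3 hold (need ≥2) → satisfied.
Under section 3: the worker is subject to the employer's control as to manner of work? yes; or the worker is integrated into the employer's organisation? no. So the worker is a Licensed Servant.
Under section 10: the engagement is for a fixed term? yes; and there is a written contract of service? no. So the worker is not a Protected Worker.
Under section 7: the worker is subject to the employer's control as to manner of work? yes; or the worker does not provide their own equipment? yes. So the worker is a Scheduled Staff Member.
Under section 2: Protected Worker (section 10)? no; or not a Scheduled Staff Member (section 7)? no. So the worker is not a Qualifying Staff Member.
Under section 4: not a Covered Employee (section 1)? no; Licensed Servant (section 3)? yes; Qualifying Staff Member (section 2)? no — 1 of 3 hold (need ≥2) → not satisfied.

No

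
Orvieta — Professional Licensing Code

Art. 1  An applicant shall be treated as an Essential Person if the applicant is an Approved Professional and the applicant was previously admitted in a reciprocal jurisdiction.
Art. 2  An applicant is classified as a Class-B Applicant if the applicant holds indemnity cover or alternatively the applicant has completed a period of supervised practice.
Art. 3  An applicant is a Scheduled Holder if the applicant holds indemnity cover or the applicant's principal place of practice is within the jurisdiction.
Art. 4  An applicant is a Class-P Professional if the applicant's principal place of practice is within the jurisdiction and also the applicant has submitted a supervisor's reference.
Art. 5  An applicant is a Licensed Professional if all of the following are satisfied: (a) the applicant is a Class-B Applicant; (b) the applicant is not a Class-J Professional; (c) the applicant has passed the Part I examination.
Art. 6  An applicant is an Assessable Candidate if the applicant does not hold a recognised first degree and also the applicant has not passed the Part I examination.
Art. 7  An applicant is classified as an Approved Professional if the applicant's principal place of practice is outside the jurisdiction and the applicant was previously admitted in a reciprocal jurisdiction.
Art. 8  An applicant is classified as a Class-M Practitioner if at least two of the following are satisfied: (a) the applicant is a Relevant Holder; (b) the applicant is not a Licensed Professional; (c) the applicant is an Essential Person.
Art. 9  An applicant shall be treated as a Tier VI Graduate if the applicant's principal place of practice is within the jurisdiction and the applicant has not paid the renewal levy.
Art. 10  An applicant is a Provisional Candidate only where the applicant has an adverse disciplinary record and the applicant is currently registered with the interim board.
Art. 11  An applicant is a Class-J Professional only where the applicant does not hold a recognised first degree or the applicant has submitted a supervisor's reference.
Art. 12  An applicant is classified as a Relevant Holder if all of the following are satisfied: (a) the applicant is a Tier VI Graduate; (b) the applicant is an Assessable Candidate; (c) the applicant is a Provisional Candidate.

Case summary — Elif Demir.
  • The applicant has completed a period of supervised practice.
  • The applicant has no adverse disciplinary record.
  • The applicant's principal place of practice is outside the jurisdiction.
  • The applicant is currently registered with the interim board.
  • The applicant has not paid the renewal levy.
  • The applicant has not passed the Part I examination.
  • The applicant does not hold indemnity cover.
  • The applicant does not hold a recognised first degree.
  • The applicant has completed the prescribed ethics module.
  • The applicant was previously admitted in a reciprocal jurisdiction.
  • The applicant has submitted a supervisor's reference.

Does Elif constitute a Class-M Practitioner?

article 9 — Tier VI Graduate: [the applicant's principal place of practice is within the jurisdiction? no] AND [the applicant has not paid the renewal levy? yes] → not satisfied.
article 6 — Assessable Candidate: [the applicant does not hold a recognised first degree? yes] AND [the applicant has not passed the Part I examination? yes] → satisfied.
article 10 — Provisional Candidate: [the applicant has an adverse disciplinary record? no] AND [the applicant is currently registered with the interim board? yes] → not satisfied.
article 12 — Relevant Holder: [Tier VI Graduate (article 9)? no] AND [Assessable Candidate (article 6)? yes] AND [Provisional Candidate (article 10)? no] → not satisfied.
article 2 — Class-B Applicant: [the applicant holds indemnity cover? no] OR [the applicant has completed a period of supervised practice? yes] → satisfied.
article 11 — Class-J Professional: [the applicant does not hold a recognised first degree? yes] OR [the applicant has submitted a supervisor's reference? yes] → satisfied.
article 5 — Licensed Professional: [Class-B Applicant (article 2)? yes] AND [not a Class-J Professional (article 11)? no] AND [the applicant has passed the Part I examination? no] → not satisfied.
article 7 — Approved Professional: [the applicant's principal place of practice is outside the jurisdiction? yes] AND [the applicant was previously admitted in a reciprocal jurisdiction? yes] → satisfied.
article 1 — Essential Person: [Approved Professional (article 7)? yes] AND [the applicant was previously admitted in a reciprocal jurisdiction? yes] → satisfied.
article 8 — Class-M Practitioner: Relevant Holder (article 12)? no; not a Licensed Professional (article 5)? yes; Essential Person (article 1)? yes — 2 of 3 hold (need ≥2) → satisfied.

Yes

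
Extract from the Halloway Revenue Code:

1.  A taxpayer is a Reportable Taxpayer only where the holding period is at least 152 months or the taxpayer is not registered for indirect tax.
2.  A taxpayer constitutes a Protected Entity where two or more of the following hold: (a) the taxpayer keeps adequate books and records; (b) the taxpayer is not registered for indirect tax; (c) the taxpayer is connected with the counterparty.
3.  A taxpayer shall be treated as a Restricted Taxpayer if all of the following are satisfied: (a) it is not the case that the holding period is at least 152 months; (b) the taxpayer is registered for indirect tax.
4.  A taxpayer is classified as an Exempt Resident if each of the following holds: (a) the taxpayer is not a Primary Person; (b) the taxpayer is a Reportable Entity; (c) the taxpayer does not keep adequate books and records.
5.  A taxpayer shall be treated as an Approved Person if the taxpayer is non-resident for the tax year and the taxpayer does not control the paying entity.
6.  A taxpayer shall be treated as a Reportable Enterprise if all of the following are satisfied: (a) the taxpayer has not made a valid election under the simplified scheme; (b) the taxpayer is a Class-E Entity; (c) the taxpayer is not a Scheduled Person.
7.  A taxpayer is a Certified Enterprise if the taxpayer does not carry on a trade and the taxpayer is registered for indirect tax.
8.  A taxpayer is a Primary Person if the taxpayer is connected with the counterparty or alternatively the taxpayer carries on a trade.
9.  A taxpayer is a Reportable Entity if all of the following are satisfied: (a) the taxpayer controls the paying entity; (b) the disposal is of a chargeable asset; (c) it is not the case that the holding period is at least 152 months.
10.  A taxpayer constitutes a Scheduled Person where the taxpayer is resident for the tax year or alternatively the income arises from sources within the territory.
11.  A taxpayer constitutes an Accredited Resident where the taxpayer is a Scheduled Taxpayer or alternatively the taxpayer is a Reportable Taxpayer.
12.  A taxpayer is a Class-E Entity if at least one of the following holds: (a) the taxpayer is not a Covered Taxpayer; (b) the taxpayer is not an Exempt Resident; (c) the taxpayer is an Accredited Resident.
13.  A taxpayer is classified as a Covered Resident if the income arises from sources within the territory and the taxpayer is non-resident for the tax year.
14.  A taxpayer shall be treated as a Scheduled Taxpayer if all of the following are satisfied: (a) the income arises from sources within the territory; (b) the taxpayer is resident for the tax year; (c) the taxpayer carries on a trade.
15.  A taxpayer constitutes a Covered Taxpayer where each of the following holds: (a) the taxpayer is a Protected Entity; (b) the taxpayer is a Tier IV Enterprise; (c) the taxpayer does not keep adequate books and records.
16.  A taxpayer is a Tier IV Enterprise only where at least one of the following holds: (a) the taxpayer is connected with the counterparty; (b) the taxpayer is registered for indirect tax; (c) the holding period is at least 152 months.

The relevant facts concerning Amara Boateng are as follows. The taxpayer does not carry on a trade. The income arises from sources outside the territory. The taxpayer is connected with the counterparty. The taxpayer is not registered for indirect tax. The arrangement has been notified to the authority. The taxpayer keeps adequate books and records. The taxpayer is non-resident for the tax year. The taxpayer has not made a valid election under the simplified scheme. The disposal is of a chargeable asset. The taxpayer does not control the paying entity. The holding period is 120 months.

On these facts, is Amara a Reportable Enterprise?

Yes

paragraph 2 — Protected Entity: the taxpayer keeps adequate books and records? yes; the taxpayer is not registered for indirect tax? yes; the taxpayer is connected with the counterparty? yes — 3 of 3 hold (need ≥2) → satisfied.
paragraph 16 — Tier IV Enterprise: [the taxpayer is connected with the counterparty? yes] OR [the taxpayer is registered for indirect tax? no] OR [holding period: 120 months ≥ 152 months? no] → satisfied.
paragraph 15 — Covered Taxpayer: [Protected Entity (paragraph 2)? yes] AND [Tier IV Enterprise (paragraph 16)? yes] AND [the taxpayer does not keep adequate books and records? no] → not satisfied.
paragraph 8 — Primary Person: [the taxpayer is connected with the counterparty? yes] OR [the taxpayer carries on a trade? no] → satisfied.
paragraph 9 — Reportable Entity: [the taxpayer controls the paying entity? no] AND [the disposal is of a chargeable asset? yes] AND [holding period: 120 months ≥ 152 months? no, so negated condition yes] → not satisfied.
paragraph 4 — Exempt Resident: [not a Primary Person (paragraph 8)? no] AND [Reportable Entity (paragraph 9)? no] AND [the taxpayer does not keep adequate books and records? no] → not satisfied.
paragraph 14 — Scheduled Taxpayer: [the income arises from sources within the territory? no] AND [the taxpayer is resident for the tax year? no] AND [the taxpayer carries on a trade? no] → not satisfied.
paragraph 1 — Reportable Taxpayer: [holding period: 120 months ≥ 152 months? no] OR [the taxpayer is not registered for indirect tax? yes] → satisfied.
paragraph 11 — Accredited Resident: [Scheduled Taxpayer (paragraph 14)? no] OR [Reportable Taxpayer (paragraph 1)? yes] → satisfied.
paragraph 12 — Class-E Entity: [not a Covered Taxpayer (paragraph 15)? yes] OR [not an Exempt Resident (paragraph 4)? yes] OR [Accredited Resident (paragraph 11)? yes] → satisfied.
paragraph 10 — Scheduled Person: [the taxpayer is resident for the tax year? no] OR [the income arises from sources within the territory? no] → not satisfied.
paragraph 6 — Reportable Enterprise: [the taxpayer has not made a valid election under the simplified scheme? yes] AND [Class-E Entity (paragraph 12)? yes] AND [not a Scheduled Person (paragraph 10)? yes] → satisfied.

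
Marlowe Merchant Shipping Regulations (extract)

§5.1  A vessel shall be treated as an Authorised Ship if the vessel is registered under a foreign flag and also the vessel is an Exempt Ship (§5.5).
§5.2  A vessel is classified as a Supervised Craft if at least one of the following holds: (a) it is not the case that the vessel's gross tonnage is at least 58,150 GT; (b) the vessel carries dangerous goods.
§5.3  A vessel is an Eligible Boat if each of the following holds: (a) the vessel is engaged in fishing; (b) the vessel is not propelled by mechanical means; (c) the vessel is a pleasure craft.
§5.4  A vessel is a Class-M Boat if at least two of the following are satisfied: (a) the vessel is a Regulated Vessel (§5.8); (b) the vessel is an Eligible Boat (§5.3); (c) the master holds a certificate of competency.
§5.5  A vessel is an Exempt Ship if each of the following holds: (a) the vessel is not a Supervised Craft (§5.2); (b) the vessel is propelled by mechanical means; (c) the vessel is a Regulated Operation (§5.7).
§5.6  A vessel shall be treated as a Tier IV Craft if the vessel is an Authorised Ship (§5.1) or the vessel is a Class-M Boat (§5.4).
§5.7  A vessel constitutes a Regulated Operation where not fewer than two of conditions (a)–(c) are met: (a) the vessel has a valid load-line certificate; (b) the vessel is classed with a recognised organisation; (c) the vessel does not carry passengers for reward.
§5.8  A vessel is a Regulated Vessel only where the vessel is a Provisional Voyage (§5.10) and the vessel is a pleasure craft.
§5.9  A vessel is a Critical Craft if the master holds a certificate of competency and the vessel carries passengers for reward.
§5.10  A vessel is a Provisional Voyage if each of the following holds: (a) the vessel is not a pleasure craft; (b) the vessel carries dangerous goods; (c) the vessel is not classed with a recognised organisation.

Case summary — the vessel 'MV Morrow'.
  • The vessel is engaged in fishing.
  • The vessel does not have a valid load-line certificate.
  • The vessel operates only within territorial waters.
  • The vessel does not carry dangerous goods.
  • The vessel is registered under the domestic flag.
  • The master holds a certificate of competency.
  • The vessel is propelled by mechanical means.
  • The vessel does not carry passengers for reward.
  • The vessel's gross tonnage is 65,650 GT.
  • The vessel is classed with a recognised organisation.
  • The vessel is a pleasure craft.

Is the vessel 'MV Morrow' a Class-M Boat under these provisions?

No

Under §5.10: the vessel is not a pleasure craft? no; and the vessel carries dangerous goods? no; and the vessel is not classed with a recognised organisation? no. So the vessel is not a Provisional Voyage.
Under §5.8: Provisional Voyage (§5.10)? no; and the vessel is a pleasure craft? yes. So the vessel is not a Regulated Vessel.
Under §5.3: the vessel is engaged in fishing? yes; and the vessel is not propelled by mechanical means? no; and the vessel is a pleasure craft? yes. So the vessel is not an Eligible Boat.
Under §5.4: Regulated Vessel (§5.8)? no; Eligible Boat (§5.3)? no; the master holds a certificate of competency? yes — 1 of 3 hold (need ≥2) → not satisfied.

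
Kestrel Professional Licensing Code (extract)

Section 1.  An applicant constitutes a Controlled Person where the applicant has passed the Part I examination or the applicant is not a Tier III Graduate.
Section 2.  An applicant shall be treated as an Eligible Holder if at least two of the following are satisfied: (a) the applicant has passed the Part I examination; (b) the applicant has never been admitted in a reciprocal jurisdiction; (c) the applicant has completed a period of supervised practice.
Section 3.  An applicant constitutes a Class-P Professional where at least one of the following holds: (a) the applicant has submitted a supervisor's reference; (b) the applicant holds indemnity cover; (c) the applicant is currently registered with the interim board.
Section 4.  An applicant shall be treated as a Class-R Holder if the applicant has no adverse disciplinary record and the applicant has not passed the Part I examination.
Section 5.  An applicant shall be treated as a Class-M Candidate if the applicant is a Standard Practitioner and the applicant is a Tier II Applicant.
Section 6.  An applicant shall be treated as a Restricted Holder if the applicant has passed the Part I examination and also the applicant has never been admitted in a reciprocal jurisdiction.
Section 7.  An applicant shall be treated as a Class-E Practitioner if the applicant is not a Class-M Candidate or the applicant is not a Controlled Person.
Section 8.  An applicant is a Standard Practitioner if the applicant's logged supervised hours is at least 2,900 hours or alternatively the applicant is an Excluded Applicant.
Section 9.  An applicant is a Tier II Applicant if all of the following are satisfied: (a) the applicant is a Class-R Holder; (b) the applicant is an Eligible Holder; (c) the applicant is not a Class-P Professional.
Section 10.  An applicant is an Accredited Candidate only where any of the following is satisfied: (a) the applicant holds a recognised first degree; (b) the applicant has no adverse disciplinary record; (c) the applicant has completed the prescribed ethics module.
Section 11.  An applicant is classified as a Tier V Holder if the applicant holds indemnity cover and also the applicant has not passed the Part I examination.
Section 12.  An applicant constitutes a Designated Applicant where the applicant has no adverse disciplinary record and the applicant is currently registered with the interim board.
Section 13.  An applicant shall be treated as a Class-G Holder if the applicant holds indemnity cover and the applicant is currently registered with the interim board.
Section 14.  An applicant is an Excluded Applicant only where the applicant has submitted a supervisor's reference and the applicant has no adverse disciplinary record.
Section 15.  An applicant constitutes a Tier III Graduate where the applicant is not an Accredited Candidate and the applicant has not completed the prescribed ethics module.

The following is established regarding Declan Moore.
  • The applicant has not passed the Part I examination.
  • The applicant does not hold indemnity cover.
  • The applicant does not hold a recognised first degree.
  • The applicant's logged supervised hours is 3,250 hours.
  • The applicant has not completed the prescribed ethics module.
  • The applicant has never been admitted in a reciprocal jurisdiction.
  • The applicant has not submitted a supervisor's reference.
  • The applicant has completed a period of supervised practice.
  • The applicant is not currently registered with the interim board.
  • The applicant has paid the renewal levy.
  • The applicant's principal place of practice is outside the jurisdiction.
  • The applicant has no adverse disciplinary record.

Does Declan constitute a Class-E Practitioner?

Under section 14: the applicant has submitted a supervisor's reference? no; and the applicant has no adverse disciplinary record? yes. So the applicant is not an Excluded Applicant.
Under section 8: applicant's logged supervised hours: 3,250 hours ≥ 2,900 hours? yes; or Excluded Applicant (section 14)? no. So the applicant is a Standard Practitioner.
Under section 4: the applicant has no adverse disciplinary record? yes; and the applicant has not passed the Part I examination? yes. So the applicant is a Class-R Holder.
Under section 2: the applicant has passed the Part I examination? no; the applicant has never been admitted in a reciprocal jurisdiction? yes; the applicant has completed a period of supervised practice? yes — 2 of 3 hold (need ≥2) → satisfied.
Under section 3: the applicant has submitted a supervisor's reference? no; or the applicant holds indemnity cover? no; or the applicant is currently registered with the interim board? no. So the applicant is not a Class-P Professional.
Under section 9: Class-R Holder (section 4)? yes; and Eligible Holder (section 2)? yes; and not a Class-P Professional (section 3)? yes. So the applicant is a Tier II Applicant.
Under section 5: Standard Practitioner (section 8)? yes; and Tier II Applicant (section 9)? yes. So the applicant is a Class-M Candidate.
Under section 10: the applicant holds a recognised first degree? no; or the applicant has no adverse disciplinary record? yes; or the applicant has completed the prescribed ethics module? no. So the applicant is an Accredited Candidate.
Under section 15: not an Accredited Candidate (section 10)? no; and the applicant has not completed the prescribed ethics module? yes. So the applicant is not a Tier III Graduate.
Under section 1: the applicant has passed the Part I examination? no; or not a Tier III Graduate (section 15)? yes. So the applicant is a Controlled Person.
Under section 7: not a Class-M Candidate (section 5)? no; or not a Controlled Person (section 1)? no. So the applicant is not a Class-E Practitioner.

No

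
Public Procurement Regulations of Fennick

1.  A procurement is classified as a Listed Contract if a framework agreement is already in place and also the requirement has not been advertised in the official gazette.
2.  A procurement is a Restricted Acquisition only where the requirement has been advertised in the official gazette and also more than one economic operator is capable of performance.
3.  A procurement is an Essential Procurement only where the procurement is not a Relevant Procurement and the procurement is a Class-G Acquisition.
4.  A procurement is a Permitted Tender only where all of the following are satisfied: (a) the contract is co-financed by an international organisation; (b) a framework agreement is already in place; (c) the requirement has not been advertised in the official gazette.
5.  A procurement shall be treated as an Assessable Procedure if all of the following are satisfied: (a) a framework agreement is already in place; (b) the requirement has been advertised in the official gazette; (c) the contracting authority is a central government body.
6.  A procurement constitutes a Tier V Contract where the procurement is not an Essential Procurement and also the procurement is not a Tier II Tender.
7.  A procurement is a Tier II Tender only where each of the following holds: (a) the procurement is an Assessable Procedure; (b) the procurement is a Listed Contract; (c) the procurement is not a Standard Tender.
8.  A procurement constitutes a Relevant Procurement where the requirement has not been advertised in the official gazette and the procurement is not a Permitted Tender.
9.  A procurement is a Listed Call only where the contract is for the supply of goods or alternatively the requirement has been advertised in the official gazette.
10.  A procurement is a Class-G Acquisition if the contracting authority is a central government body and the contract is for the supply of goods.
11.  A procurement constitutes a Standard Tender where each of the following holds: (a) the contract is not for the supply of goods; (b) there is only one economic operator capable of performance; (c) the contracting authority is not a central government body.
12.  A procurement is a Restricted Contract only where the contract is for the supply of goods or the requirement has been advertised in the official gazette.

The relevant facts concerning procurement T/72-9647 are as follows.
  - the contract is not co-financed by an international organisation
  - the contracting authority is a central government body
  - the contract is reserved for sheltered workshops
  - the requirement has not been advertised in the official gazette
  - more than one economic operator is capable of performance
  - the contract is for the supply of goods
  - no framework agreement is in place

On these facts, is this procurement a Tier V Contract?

Under paragraph 4: the contract is co-financed by an international organisation? no; and a framework agreement is already in place? no; and the requirement has not been advertised in the official gazette? yes. So the procurement is not a Permitted Tender.
Under paragraph 8: the requirement has not been advertised in the official gazette? yes; and not a Permitted Tender (paragraph 4)? yes. So the procurement is a Relevant Procurement.
Under paragraph 10: the contracting authority is a central government body? yes; and the contract is for the supply of goods? yes. So the procurement is a Class-G Acquisition.
Under paragraph 3: not a Relevant Procurement (paragraph 8)? no; and Class-G Acquisition (paragraph 10)? yes. So the procurement is not an Essential Procurement.
Under paragraph 5: a framework agreement is already in place? no; and the requirement has been advertised in the official gazette? no; and the contracting authority is a central government body? yes. So the procurement is not an Assessable Procedure.
Under paragraph 1: a framework agreement is already in place? no; and the requirement has not been advertised in the official gazette? yes. So the procurement is not a Listed Contract.
Under paragraph 11: the contract is not for the supply of goods? no; and there is only one economic operator capable of performance? no; and the contracting authority is not a central government body? no. So the procurement is not a Standard Tender.
Under paragraph 7: Assessable Procedure (paragraph 5)? no; and Listed Contract (paragraph 1)? no; and not a Standard Tender (paragraph 11)? yes. So the procurement is not a Tier II Tender.
Under paragraph 6: not an Essential Procurement (paragraph 3)? yes; and not a Tier II Tender (paragraph 7)? yes. So the procurement is a Tier V Contract.

Yes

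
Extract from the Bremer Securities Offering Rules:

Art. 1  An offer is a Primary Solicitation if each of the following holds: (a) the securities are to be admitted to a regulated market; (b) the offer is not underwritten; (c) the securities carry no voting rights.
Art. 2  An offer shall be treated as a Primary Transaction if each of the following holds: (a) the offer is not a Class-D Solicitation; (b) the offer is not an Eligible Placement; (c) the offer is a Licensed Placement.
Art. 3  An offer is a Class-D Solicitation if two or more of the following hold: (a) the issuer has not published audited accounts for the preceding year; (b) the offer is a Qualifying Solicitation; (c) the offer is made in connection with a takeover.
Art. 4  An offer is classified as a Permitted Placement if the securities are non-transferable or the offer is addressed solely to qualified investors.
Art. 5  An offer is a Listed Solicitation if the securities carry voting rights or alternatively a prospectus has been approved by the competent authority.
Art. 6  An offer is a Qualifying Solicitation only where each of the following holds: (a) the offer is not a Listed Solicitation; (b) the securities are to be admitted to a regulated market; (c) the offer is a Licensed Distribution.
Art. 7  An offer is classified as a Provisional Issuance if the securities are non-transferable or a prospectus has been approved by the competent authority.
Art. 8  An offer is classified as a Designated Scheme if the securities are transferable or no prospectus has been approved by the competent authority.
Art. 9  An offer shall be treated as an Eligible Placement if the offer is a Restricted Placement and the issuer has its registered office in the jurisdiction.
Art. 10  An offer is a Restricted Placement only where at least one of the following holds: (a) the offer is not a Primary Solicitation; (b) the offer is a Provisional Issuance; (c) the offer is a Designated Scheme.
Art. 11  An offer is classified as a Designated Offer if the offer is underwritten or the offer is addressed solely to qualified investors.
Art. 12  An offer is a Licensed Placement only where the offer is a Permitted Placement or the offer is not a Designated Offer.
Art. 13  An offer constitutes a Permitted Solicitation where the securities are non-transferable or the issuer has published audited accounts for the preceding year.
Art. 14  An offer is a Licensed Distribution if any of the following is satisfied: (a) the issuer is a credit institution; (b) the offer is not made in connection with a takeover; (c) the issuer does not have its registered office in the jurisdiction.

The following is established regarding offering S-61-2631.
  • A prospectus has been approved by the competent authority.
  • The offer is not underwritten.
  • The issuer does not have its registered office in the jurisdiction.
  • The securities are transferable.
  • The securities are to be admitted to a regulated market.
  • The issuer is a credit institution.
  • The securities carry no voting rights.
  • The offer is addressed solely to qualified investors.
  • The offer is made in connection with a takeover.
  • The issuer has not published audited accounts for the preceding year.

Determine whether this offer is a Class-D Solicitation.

article 5 — Listed Solicitation: [the securities carry voting rights? no] OR [a prospectus has been approved by the competent authority? yes] → satisfied.
article 14 — Licensed Distribution: [the issuer is a credit institution? yes] OR [the offer is not made in connection with a takeover? no] OR [the issuer does not have its registered office in the jurisdiction? yes] → satisfied.
article 6 — Qualifying Solicitation: [not a Listed Solicitation (article 5)? no] AND [the securities are to be admitted to a regulated market? yes] AND [Licensed Distribution (article 14)? yes] → not satisfied.
article 3 — Class-D Solicitation: the issuer has not published audited accounts for the preceding year? yes; Qualifying Solicitation (article 6)? no; the offer is made in connection with a takeover? yes — 2 of 3 hold (need ≥2) → satisfied.

Yes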